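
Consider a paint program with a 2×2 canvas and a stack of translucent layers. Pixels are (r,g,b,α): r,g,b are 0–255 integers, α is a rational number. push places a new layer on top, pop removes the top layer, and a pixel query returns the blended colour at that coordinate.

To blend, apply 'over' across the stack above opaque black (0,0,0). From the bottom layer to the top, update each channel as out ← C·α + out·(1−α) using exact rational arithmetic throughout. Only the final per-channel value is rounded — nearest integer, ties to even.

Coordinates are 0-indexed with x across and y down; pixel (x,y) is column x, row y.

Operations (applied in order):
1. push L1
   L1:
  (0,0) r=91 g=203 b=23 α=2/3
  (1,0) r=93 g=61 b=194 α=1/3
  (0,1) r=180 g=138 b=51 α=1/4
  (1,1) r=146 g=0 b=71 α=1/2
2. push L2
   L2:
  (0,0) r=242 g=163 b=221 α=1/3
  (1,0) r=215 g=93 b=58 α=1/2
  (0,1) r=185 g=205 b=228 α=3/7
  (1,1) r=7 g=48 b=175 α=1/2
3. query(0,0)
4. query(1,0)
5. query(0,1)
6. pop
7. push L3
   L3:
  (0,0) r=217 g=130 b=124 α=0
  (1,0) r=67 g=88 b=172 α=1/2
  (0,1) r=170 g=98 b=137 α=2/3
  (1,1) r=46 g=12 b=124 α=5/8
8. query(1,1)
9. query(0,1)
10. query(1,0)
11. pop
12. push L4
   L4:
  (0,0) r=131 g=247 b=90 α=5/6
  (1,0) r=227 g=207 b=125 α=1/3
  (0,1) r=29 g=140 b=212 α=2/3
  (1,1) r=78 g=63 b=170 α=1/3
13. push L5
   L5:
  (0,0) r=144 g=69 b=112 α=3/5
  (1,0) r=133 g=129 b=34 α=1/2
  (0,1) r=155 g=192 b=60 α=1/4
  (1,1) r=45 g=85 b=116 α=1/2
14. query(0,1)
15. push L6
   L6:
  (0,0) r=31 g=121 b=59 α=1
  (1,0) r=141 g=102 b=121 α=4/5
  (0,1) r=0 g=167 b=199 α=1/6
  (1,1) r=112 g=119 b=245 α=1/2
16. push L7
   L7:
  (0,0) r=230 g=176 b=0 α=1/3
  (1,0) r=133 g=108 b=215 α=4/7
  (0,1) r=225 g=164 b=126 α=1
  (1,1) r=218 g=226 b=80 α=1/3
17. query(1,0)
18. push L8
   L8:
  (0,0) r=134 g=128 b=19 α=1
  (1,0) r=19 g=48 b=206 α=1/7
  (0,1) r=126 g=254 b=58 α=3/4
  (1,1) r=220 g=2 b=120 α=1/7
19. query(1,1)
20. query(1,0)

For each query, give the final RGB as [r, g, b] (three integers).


query (0,0) [L1,L2] — begin 0,0,0
after L1 α=2/3: [182/3, 406/3, 46/3]
after L2 α=1/3: [1090/9, 1301/9, 755/9]
rounded: [121, 145, 84]

query (1,0) [L1,L2] — begin 0,0,0
after L1 α=1/3: [31, 61/3, 194/3]
after L2 α=1/2: [123, 170/3, 184/3]
= [123, 57, 61]

query (0,1) [L1,L2] — begin 0,0,0
after L1 α=1/4: [45, 69/2, 51/4]
after L2 α=3/7: [105, 753/7, 105]
rounded: [105, 108, 105]

(1,1) stack=L1,L3; from [0,0,0]:
L1 α=1/2: [73, 0, 71/2]
L3 α=5/8: [449/8, 15/2, 1453/16]
rounded: [56, 8, 91]

query (0,1) [L1,L3] — begin 0,0,0
after L1 α=1/4: [45, 69/2, 51/4]
after L3 α=2/3: [385/3, 461/6, 1147/12]
→ [128, 77, 96]

query (1,0) [L1,L3] — begin 0,0,0
after L1 α=1/3: [31, 61/3, 194/3]
after L3 α=1/2: [49, 325/6, 355/3]
→ [49, 54, 118]

query (0,1) [L1,L4,L5] — begin 0,0,0
L1 α=1/4: [45, 69/2, 51/4]
L4 α=2/3: [103/3, 629/6, 1747/12]
L5 α=1/4: [129/2, 1013/8, 1987/16]
rounded: [64, 127, 124]

query (1,0) [L1,L4,L5,L6,L7] — begin 0,0,0
L1 α=1/3: [31, 61/3, 194/3]
L4 α=1/3: [289/3, 743/9, 763/9]
L5 α=1/2: [344/3, 952/9, 1069/18]
L6 α=4/5: [2036/15, 4624/45, 9781/90]
L7 α=4/7: [4696/35, 11104/105, 5083/30]
rounded: [134, 106, 169]

(1,1) stack=L1,L4,L5,L6,L7,L8; from [0,0,0]:
L1 α=1/2: [73, 0, 71/2]
L4 α=1/3: [224/3, 21, 241/3]
L5 α=1/2: [359/6, 53, 589/6]
L6 α=1/2: [1031/12, 86, 2059/12]
L7 α=1/3: [2339/18, 398/3, 2539/18]
L8 α=1/7: [2999/21, 114, 2899/21]
rounded: [143, 114, 138]

at x=1,y=0 over L1,L4,L5,L6,L7,L8:
+L1 (α=1/3) → [31, 61/3, 194/3]
+L4 (α=1/3) → [289/3, 743/9, 763/9]
+L5 (α=1/2) → [344/3, 952/9, 1069/18]
+L6 (α=4/5) → [2036/15, 4624/45, 9781/90]
+L7 (α=4/7) → [4696/35, 11104/105, 5083/30]
+L8 (α=1/7) → [28841/245, 23888/245, 6113/35]
rounded: [118, 98, 175]


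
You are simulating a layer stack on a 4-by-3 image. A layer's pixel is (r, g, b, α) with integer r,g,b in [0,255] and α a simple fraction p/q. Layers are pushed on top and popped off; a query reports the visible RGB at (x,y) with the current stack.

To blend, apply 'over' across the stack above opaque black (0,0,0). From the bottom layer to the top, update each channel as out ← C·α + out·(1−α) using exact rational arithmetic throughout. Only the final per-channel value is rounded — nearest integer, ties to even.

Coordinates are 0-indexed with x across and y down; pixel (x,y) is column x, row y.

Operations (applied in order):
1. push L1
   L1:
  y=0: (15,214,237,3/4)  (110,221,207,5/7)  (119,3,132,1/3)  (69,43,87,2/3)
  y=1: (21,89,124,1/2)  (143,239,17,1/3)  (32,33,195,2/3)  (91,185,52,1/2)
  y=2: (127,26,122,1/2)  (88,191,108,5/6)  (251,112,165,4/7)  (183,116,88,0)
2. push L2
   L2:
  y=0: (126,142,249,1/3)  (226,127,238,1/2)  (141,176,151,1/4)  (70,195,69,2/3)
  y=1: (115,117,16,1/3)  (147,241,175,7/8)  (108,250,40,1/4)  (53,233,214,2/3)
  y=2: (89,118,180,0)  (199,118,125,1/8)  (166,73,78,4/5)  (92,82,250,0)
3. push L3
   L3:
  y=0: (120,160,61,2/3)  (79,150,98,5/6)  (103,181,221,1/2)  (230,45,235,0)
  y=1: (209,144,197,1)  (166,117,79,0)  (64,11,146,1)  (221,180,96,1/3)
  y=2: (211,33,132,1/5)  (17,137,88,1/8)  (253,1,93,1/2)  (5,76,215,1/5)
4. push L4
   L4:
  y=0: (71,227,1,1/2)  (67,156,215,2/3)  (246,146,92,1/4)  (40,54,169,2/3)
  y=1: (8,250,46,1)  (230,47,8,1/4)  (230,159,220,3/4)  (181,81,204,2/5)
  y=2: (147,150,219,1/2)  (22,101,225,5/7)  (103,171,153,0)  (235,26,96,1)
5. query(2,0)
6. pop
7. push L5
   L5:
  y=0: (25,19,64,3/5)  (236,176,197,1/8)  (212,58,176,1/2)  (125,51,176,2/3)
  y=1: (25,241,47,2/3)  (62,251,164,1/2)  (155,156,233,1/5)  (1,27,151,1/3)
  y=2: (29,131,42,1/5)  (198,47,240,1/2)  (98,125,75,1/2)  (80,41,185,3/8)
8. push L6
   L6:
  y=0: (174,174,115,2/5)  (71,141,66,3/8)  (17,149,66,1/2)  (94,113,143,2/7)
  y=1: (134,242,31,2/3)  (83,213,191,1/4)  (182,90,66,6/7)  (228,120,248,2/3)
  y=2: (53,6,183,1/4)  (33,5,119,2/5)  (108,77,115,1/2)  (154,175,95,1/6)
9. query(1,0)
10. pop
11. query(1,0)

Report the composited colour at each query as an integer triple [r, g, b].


(2,0) stack=L1,L2,L3,L4; from [0,0,0]:
after L1 α=1/3: [119/3, 1, 44]
after L2 α=1/4: [65, 179/4, 283/4]
after L3 α=1/2: [84, 903/8, 1167/8]
after L4 α=1/4: [249/2, 3877/32, 4237/32]
→ [124, 121, 132]

at x=1,y=0 over L1,L2,L3,L5,L6:
L1 α=5/7: [550/7, 1105/7, 1035/7]
L2 α=1/2: [1066/7, 997/7, 2701/14]
L3 α=5/6: [1277/14, 6247/42, 3187/28]
L5 α=1/8: [1749/16, 7303/48, 3975/32]
L6 α=3/8: [12153/128, 56819/384, 26211/256]
rounded: [95, 148, 102]

query (1,0) [L1,L2,L3,L5] — begin 0,0,0
L1 α=5/7: [550/7, 1105/7, 1035/7]
L2 α=1/2: [1066/7, 997/7, 2701/14]
L3 α=5/6: [1277/14, 6247/42, 3187/28]
L5 α=1/8: [1749/16, 7303/48, 3975/32]
= [109, 152, 124]


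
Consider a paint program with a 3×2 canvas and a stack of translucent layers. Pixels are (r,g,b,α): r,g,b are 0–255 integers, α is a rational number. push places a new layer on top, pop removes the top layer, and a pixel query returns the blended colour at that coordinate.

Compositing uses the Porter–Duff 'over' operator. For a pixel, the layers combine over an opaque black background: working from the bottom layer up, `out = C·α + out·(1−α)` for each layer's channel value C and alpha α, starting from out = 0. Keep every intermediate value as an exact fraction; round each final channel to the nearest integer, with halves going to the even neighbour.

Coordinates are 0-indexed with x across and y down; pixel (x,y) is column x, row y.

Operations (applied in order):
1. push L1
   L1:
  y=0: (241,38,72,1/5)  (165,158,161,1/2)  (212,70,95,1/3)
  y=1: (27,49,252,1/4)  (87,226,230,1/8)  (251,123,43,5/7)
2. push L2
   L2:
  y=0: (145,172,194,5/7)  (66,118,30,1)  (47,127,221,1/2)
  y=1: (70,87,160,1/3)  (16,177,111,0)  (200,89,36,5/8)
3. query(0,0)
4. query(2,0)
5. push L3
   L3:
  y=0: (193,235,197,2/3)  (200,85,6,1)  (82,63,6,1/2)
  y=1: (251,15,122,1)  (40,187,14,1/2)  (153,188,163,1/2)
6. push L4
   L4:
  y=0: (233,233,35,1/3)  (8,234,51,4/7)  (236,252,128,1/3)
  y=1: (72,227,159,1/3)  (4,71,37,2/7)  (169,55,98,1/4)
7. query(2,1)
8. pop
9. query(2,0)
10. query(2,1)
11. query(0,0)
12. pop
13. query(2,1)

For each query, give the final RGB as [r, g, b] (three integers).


query (0,0) [L1,L2] — begin 0,0,0
after L1 α=1/5: [241/5, 38/5, 72/5]
after L2 α=5/7: [4107/35, 4376/35, 4994/35]
= [117, 125, 143]

at x=2,y=0 over L1,L2:
L1 α=1/3: [212/3, 70/3, 95/3]
L2 α=1/2: [353/6, 451/6, 379/3]
= [59, 75, 126]

at x=2,y=1 over L1,L2,L3,L4:
after L1 α=5/7: [1255/7, 615/7, 215/7]
after L2 α=5/8: [10765/56, 620/7, 1905/56]
after L3 α=1/2: [19333/112, 968/7, 11033/112]
after L4 α=1/4: [76927/448, 3289/28, 44075/448]
→ [172, 117, 98]

(2,0) stack=L1,L2,L3; from [0,0,0]:
L1 α=1/3: [212/3, 70/3, 95/3]
L2 α=1/2: [353/6, 451/6, 379/3]
L3 α=1/2: [845/12, 829/12, 397/6]
→ [70, 69, 66]

query (2,1) [L1,L2,L3] — begin 0,0,0
L1 α=5/7: [1255/7, 615/7, 215/7]
L2 α=5/8: [10765/56, 620/7, 1905/56]
L3 α=1/2: [19333/112, 968/7, 11033/112]
→ [173, 138, 99]

at x=0,y=0 over L1,L2,L3:
+L1 (α=1/5) → [241/5, 38/5, 72/5]
+L2 (α=5/7) → [4107/35, 4376/35, 4994/35]
+L3 (α=2/3) → [17617/105, 6942/35, 18784/105]
→ [168, 198, 179]

(2,1) stack=L1,L2; from [0,0,0]:
after L1 α=5/7: [1255/7, 615/7, 215/7]
after L2 α=5/8: [10765/56, 620/7, 1905/56]
→ [192, 89, 34]


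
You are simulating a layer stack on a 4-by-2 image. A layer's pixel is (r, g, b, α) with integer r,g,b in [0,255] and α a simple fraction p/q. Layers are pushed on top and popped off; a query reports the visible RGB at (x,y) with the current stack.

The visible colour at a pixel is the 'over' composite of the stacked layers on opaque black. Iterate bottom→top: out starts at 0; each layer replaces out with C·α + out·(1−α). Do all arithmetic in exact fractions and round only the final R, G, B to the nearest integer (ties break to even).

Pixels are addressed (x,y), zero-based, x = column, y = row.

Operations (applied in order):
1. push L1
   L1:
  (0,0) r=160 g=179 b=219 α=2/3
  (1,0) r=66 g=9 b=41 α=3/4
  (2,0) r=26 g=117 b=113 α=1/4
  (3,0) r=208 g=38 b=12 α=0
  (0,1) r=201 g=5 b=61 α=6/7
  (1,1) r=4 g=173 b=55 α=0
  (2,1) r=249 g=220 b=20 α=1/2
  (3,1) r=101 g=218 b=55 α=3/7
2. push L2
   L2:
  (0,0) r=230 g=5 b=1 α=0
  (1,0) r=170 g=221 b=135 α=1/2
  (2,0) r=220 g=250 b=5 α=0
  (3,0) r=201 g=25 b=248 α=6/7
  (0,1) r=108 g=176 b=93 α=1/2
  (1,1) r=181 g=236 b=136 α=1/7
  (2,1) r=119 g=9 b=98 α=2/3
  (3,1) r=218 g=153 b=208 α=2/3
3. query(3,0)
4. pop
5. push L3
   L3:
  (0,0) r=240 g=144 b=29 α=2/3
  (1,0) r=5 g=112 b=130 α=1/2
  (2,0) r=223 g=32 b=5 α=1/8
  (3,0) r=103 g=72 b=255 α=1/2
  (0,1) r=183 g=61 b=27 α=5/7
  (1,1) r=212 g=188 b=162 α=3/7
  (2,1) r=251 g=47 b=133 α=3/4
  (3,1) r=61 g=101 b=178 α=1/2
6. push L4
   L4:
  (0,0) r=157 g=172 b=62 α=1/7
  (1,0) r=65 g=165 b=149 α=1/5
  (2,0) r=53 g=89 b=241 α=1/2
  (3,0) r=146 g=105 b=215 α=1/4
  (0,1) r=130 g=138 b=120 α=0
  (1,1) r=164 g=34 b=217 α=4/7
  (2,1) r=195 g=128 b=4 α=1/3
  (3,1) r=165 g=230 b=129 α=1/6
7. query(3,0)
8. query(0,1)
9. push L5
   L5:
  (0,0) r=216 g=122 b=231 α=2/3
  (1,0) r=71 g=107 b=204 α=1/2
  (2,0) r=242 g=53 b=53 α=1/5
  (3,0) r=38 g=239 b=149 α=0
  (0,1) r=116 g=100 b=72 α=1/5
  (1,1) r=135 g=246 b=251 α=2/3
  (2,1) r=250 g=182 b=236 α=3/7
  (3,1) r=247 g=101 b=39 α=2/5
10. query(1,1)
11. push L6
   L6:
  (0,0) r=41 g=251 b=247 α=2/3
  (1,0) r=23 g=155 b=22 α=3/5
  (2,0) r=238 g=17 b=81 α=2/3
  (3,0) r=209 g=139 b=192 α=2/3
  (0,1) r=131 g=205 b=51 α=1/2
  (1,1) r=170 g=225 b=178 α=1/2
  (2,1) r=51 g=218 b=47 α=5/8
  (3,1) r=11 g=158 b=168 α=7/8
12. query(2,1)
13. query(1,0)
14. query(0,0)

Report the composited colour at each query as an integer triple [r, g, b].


at x=3,y=0 over L1,L2:
after L1 α=0: [0, 0, 0]
after L2 α=6/7: [1206/7, 150/7, 1488/7]
→ [172, 21, 213]

query (3,0) [L1,L3,L4] — begin 0,0,0
L1 α=0: [0, 0, 0]
L3 α=1/2: [103/2, 36, 255/2]
L4 α=1/4: [601/8, 213/4, 1195/8]
rounded: [75, 53, 149]

(0,1) stack=L1,L3,L4; from [0,0,0]:
L1 α=6/7: [1206/7, 30/7, 366/7]
L3 α=5/7: [8817/49, 2195/49, 1677/49]
L4 α=0: [8817/49, 2195/49, 1677/49]
= [180, 45, 34]

query (1,1) [L1,L3,L4,L5] — begin 0,0,0
+L1 (α=0) → [0, 0, 0]
+L3 (α=3/7) → [636/7, 564/7, 486/7]
+L4 (α=4/7) → [6500/49, 2644/49, 7534/49]
+L5 (α=2/3) → [19730/147, 26752/147, 32132/147]
→ [134, 182, 219]

at x=2,y=1 over L1,L3,L4,L5,L6:
after L1 α=1/2: [249/2, 110, 10]
after L3 α=3/4: [1755/8, 251/4, 409/4]
after L4 α=1/3: [845/4, 169/2, 139/2]
after L5 α=3/7: [1595/7, 884/7, 986/7]
after L6 α=5/8: [3285/28, 5141/28, 4603/56]
= [117, 184, 82]

at x=1,y=0 over L1,L3,L4,L5,L6:
L1 α=3/4: [99/2, 27/4, 123/4]
L3 α=1/2: [109/4, 475/8, 643/8]
L4 α=1/5: [174/5, 161/2, 941/10]
L5 α=1/2: [529/10, 375/4, 2981/20]
L6 α=3/5: [874/25, 261/2, 3641/50]
→ [35, 130, 73]

at x=0,y=0 over L1,L3,L4,L5,L6:
+L1 (α=2/3) → [320/3, 358/3, 146]
+L3 (α=2/3) → [1760/9, 1222/9, 68]
+L4 (α=1/7) → [3991/21, 2960/21, 470/7]
+L5 (α=2/3) → [13063/63, 8084/63, 3704/21]
+L6 (α=2/3) → [18229/189, 39710/189, 14078/63]
→ [96, 210, 223]


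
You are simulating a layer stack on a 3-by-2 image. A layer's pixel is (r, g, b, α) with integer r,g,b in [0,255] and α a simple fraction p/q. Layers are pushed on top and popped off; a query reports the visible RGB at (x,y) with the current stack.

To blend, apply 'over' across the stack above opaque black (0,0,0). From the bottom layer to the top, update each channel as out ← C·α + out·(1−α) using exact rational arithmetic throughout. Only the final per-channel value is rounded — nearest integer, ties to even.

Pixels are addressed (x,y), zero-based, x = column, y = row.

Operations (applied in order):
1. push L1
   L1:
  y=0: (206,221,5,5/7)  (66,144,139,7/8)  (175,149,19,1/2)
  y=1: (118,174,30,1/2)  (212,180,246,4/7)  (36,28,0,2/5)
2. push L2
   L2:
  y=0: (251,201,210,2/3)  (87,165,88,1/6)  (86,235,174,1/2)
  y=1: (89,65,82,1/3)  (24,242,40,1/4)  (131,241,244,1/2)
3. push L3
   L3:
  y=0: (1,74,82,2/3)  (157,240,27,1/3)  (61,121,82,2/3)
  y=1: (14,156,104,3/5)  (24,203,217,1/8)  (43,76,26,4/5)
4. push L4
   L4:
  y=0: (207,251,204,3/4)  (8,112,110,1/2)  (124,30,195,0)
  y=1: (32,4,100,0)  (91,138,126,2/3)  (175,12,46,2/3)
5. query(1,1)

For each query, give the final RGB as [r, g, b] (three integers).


query (1,1) [L1,L2,L3,L4] — begin 0,0,0
+L1 (α=4/7) → [848/7, 720/7, 984/7]
+L2 (α=1/4) → [678/7, 1927/14, 808/7]
+L3 (α=1/8) → [351/4, 2333/16, 1025/8]
+L4 (α=2/3) → [1079/12, 6749/48, 3041/24]
rounded: [90, 141, 127]


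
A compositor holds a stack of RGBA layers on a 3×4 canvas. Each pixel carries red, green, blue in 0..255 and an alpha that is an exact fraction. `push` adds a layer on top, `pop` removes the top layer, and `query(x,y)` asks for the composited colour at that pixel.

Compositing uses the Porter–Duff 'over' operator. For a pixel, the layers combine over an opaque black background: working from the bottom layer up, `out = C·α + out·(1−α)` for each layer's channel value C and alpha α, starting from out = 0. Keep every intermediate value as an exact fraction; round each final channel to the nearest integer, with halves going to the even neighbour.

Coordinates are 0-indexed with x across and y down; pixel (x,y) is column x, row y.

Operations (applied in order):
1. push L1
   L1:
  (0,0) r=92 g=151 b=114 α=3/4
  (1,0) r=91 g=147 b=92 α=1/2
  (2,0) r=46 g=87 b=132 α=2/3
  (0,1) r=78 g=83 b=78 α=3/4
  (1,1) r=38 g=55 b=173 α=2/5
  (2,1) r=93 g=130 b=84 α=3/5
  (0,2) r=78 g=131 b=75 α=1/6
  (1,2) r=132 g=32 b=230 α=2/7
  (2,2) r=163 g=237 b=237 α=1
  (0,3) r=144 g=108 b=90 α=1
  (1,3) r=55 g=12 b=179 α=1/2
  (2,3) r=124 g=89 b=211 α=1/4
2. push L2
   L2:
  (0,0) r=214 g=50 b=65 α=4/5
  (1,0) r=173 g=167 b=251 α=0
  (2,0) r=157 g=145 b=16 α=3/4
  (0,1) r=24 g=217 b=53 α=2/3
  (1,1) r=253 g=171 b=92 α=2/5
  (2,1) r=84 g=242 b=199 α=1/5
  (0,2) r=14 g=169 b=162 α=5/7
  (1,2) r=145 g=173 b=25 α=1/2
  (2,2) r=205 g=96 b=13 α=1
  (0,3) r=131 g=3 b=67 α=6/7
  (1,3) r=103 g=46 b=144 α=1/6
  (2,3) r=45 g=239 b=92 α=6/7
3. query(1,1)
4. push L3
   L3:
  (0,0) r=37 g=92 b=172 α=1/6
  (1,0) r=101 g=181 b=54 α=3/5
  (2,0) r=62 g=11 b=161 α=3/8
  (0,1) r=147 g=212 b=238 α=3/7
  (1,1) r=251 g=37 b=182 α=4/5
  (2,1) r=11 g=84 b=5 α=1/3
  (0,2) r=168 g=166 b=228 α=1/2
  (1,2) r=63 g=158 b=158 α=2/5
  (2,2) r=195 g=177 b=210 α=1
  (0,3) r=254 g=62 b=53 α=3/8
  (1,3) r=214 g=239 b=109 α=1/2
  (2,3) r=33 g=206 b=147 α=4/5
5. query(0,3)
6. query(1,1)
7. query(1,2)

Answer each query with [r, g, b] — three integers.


at x=1,y=1 over L1,L2:
after L1 α=2/5: [76/5, 22, 346/5]
after L2 α=2/5: [2758/25, 408/5, 1958/25]
= [110, 82, 78]

query (0,3) [L1,L2,L3] — begin 0,0,0
+L1 (α=1) → [144, 108, 90]
+L2 (α=6/7) → [930/7, 18, 492/7]
+L3 (α=3/8) → [1248/7, 69/2, 3573/56]
rounded: [178, 34, 64]

at x=1,y=1 over L1,L2,L3:
after L1 α=2/5: [76/5, 22, 346/5]
after L2 α=2/5: [2758/25, 408/5, 1958/25]
after L3 α=4/5: [27858/125, 1148/25, 20158/125]
= [223, 46, 161]

query (1,2) [L1,L2,L3] — begin 0,0,0
L1 α=2/7: [264/7, 64/7, 460/7]
L2 α=1/2: [1279/14, 1275/14, 635/14]
L3 α=2/5: [5601/70, 8249/70, 6329/70]
→ [80, 118, 90]


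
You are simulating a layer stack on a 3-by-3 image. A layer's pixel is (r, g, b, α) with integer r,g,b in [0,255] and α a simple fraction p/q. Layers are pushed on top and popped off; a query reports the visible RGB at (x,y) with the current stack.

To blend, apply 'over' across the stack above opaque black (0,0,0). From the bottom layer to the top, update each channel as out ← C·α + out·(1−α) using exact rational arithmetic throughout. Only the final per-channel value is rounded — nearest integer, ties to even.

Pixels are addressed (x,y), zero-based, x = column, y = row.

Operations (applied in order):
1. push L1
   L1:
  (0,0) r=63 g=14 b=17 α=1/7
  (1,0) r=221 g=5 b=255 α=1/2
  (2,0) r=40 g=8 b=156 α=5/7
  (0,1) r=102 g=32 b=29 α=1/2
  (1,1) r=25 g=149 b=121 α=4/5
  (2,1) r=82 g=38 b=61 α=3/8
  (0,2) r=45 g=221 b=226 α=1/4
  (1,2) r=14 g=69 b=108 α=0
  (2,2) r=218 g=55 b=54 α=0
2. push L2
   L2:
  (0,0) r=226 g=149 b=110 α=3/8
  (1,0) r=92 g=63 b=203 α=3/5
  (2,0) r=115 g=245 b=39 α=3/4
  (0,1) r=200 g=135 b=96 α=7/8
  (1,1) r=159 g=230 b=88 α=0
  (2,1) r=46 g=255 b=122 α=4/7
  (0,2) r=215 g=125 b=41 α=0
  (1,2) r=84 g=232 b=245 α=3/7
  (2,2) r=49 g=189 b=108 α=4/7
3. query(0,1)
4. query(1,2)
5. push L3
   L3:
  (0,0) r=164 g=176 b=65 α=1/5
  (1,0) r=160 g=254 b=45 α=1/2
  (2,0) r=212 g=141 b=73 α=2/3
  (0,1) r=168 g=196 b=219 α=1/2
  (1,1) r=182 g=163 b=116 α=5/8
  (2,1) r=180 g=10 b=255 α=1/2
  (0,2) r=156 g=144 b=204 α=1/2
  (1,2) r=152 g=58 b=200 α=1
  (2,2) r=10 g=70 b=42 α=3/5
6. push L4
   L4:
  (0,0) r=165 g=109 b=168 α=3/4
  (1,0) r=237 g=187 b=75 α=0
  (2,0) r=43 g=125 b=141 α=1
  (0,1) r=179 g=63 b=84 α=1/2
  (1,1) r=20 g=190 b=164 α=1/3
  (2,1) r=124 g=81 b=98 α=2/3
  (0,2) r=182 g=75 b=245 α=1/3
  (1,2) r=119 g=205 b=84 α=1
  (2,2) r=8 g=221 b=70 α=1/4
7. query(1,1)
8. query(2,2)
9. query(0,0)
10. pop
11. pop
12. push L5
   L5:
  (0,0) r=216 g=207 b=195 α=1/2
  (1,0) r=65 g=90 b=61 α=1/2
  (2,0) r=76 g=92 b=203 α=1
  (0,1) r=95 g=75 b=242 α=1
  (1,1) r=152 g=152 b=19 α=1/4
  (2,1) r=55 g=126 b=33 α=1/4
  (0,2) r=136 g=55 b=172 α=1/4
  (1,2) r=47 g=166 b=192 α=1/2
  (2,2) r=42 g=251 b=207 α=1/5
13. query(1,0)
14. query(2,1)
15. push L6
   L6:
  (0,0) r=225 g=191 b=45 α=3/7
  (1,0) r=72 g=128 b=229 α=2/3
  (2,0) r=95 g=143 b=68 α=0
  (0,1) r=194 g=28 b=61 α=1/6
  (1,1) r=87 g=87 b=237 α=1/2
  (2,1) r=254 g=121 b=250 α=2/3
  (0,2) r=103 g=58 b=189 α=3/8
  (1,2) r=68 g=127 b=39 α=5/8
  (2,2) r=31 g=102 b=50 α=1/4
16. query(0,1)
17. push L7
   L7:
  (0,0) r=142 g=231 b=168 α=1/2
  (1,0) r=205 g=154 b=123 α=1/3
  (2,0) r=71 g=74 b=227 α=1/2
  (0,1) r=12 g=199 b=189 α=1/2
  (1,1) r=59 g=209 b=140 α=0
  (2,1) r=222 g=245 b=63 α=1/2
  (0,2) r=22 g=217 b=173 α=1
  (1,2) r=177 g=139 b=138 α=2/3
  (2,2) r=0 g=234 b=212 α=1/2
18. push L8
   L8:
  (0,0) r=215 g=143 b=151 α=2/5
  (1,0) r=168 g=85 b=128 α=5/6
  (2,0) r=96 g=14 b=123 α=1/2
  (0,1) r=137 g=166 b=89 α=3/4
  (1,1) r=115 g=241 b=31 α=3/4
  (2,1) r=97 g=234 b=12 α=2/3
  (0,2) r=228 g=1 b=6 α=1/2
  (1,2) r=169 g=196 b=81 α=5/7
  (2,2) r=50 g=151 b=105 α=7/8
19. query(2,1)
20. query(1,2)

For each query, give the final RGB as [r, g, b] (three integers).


at x=0,y=1 over L1,L2:
after L1 α=1/2: [51, 16, 29/2]
after L2 α=7/8: [1451/8, 961/8, 1373/16]
→ [181, 120, 86]

(1,2) stack=L1,L2; from [0,0,0]:
+L1 (α=0) → [0, 0, 0]
+L2 (α=3/7) → [36, 696/7, 105]
rounded: [36, 99, 105]

at x=1,y=1 over L1,L2,L3,L4:
after L1 α=4/5: [20, 596/5, 484/5]
after L2 α=0: [20, 596/5, 484/5]
after L3 α=5/8: [485/4, 5863/40, 544/5]
after L4 α=1/3: [175/2, 3221/20, 636/5]
rounded: [88, 161, 127]

(2,2) stack=L1,L2,L3,L4; from [0,0,0]:
after L1 α=0: [0, 0, 0]
after L2 α=4/7: [28, 108, 432/7]
after L3 α=3/5: [86/5, 426/5, 1746/35]
after L4 α=1/4: [149/10, 2383/20, 1922/35]
→ [15, 119, 55]

(0,0) stack=L1,L2,L3,L4; from [0,0,0]:
L1 α=1/7: [9, 2, 17/7]
L2 α=3/8: [723/8, 457/8, 2395/56]
L3 α=1/5: [1051/10, 809/10, 661/14]
L4 α=3/4: [6001/40, 4079/40, 7717/56]
→ [150, 102, 138]

query (1,0) [L1,L2,L5] — begin 0,0,0
+L1 (α=1/2) → [221/2, 5/2, 255/2]
+L2 (α=3/5) → [497/5, 194/5, 864/5]
+L5 (α=1/2) → [411/5, 322/5, 1169/10]
rounded: [82, 64, 117]

query (2,1) [L1,L2,L5] — begin 0,0,0
L1 α=3/8: [123/4, 57/4, 183/8]
L2 α=4/7: [1105/28, 4251/28, 4453/56]
L5 α=1/4: [4855/112, 16281/112, 15207/224]
= [43, 145, 68]

query (0,1) [L1,L2,L5,L6] — begin 0,0,0
L1 α=1/2: [51, 16, 29/2]
L2 α=7/8: [1451/8, 961/8, 1373/16]
L5 α=1: [95, 75, 242]
L6 α=1/6: [223/2, 403/6, 1271/6]
rounded: [112, 67, 212]

(2,1) stack=L1,L2,L5,L6,L7,L8; from [0,0,0]:
L1 α=3/8: [123/4, 57/4, 183/8]
L2 α=4/7: [1105/28, 4251/28, 4453/56]
L5 α=1/4: [4855/112, 16281/112, 15207/224]
L6 α=2/3: [61751/336, 43385/336, 127207/672]
L7 α=1/2: [136343/672, 125705/672, 169543/1344]
L8 α=2/3: [266711/2016, 440201/2016, 201799/4032]
→ [132, 218, 50]

query (1,2) [L1,L2,L5,L6,L7,L8] — begin 0,0,0
+L1 (α=0) → [0, 0, 0]
+L2 (α=3/7) → [36, 696/7, 105]
+L5 (α=1/2) → [83/2, 929/7, 297/2]
+L6 (α=5/8) → [929/16, 904/7, 1281/16]
+L7 (α=2/3) → [6593/48, 950/7, 1899/16]
+L8 (α=5/7) → [3839/24, 8760/49, 5139/56]
rounded: [160, 179, 92]


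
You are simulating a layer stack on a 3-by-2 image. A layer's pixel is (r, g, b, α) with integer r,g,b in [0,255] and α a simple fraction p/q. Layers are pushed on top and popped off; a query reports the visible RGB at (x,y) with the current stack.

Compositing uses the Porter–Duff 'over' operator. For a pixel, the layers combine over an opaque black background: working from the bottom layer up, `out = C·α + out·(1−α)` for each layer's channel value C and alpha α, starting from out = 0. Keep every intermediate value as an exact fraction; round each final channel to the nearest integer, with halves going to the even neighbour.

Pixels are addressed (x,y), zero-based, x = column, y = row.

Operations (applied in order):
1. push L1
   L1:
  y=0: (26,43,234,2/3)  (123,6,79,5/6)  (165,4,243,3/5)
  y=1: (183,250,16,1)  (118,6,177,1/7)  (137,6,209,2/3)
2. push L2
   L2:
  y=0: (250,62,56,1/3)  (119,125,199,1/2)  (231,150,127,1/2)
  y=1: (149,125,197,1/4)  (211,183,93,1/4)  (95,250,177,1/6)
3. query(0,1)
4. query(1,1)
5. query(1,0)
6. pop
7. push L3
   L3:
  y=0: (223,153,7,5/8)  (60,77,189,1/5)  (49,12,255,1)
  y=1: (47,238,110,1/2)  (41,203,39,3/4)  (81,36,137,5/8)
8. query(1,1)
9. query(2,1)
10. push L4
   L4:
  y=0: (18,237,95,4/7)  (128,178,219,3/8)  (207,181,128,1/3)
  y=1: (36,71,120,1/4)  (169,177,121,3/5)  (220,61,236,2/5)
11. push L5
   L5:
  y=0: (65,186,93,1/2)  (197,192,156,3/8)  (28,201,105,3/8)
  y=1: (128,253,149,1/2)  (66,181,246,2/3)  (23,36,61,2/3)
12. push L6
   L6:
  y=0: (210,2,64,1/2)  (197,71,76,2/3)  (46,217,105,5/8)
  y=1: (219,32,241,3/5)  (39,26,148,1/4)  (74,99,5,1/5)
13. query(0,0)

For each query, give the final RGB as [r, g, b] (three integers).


(0,1) stack=L1,L2; from [0,0,0]:
L1 α=1: [183, 250, 16]
L2 α=1/4: [349/2, 875/4, 245/4]
→ [174, 219, 61]

query (1,1) [L1,L2] — begin 0,0,0
L1 α=1/7: [118/7, 6/7, 177/7]
L2 α=1/4: [1831/28, 1299/28, 591/14]
= [65, 46, 42]

query (1,0) [L1,L2] — begin 0,0,0
+L1 (α=5/6) → [205/2, 5, 395/6]
+L2 (α=1/2) → [443/4, 65, 1589/12]
rounded: [111, 65, 132]

at x=1,y=1 over L1,L3:
after L1 α=1/7: [118/7, 6/7, 177/7]
after L3 α=3/4: [979/28, 4269/28, 249/7]
= [35, 152, 36]

(2,1) stack=L1,L3; from [0,0,0]:
L1 α=2/3: [274/3, 4, 418/3]
L3 α=5/8: [679/8, 24, 1103/8]
→ [85, 24, 138]

(0,0) stack=L1,L3,L4,L5,L6; from [0,0,0]:
+L1 (α=2/3) → [52/3, 86/3, 156]
+L3 (α=5/8) → [1167/8, 851/8, 503/8]
+L4 (α=4/7) → [4077/56, 10137/56, 4549/56]
+L5 (α=1/2) → [7717/112, 20553/112, 9757/112]
+L6 (α=1/2) → [31237/224, 20777/224, 16925/224]
→ [139, 93, 76]


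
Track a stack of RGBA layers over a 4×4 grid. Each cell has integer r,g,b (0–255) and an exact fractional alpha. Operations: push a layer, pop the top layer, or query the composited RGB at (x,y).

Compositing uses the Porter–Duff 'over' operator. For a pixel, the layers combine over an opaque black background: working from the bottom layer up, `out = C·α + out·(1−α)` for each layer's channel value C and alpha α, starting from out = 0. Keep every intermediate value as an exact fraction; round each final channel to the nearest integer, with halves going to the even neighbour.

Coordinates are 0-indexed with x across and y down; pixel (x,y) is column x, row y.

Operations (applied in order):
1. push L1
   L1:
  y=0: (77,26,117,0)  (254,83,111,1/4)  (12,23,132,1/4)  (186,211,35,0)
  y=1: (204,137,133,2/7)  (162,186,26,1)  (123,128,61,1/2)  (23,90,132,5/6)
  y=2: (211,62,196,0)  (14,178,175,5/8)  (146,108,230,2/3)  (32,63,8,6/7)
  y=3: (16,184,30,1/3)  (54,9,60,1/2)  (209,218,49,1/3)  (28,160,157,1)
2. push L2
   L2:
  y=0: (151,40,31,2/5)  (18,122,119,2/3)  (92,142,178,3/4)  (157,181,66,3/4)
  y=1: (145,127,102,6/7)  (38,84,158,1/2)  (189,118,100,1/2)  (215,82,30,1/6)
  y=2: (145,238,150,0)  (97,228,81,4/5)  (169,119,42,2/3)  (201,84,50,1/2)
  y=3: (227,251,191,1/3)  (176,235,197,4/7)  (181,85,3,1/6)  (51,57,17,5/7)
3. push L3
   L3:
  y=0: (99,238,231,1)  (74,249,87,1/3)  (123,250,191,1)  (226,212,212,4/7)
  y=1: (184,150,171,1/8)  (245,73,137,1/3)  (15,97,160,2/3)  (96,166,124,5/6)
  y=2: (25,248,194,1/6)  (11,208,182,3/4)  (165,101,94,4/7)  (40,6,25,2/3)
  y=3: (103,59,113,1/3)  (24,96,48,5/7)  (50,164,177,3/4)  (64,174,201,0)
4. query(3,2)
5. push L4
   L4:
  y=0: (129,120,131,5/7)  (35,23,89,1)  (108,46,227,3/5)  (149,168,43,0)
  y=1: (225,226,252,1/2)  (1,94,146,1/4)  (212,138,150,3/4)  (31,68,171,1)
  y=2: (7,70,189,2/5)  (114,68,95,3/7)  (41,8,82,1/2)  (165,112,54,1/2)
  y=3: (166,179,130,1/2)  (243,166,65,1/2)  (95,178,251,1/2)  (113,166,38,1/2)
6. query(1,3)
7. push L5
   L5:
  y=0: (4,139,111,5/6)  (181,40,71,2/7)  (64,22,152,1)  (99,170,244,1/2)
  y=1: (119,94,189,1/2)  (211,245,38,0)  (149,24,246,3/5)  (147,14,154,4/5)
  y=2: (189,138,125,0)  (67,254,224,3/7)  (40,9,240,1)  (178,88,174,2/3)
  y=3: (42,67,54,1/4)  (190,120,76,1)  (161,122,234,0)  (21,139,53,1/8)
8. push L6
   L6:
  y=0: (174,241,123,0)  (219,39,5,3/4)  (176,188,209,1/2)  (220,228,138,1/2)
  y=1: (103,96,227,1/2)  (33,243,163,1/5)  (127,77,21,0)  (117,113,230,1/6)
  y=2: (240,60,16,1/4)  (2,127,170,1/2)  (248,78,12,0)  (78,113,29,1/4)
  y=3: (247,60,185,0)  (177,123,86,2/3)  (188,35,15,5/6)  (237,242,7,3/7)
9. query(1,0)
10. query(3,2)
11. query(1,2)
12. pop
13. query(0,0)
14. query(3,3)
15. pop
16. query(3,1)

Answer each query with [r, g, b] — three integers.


query (3,2) [L1,L2,L3] — begin 0,0,0
+L1 (α=6/7) → [192/7, 54, 48/7]
+L2 (α=1/2) → [1599/14, 69, 199/7]
+L3 (α=2/3) → [2719/42, 27, 183/7]
rounded: [65, 27, 26]

query (1,3) [L1,L2,L3,L4] — begin 0,0,0
L1 α=1/2: [27, 9/2, 30]
L2 α=4/7: [785/7, 1907/14, 878/7]
L3 α=5/7: [2410/49, 5267/49, 3436/49]
L4 α=1/2: [14317/98, 13401/98, 6621/98]
rounded: [146, 137, 68]

query (1,0) [L1,L2,L3,L4,L5,L6] — begin 0,0,0
after L1 α=1/4: [127/2, 83/4, 111/4]
after L2 α=2/3: [199/6, 353/4, 1063/12]
after L3 α=1/3: [421/9, 851/6, 1585/18]
after L4 α=1: [35, 23, 89]
after L5 α=2/7: [537/7, 195/7, 587/7]
after L6 α=3/4: [1284/7, 507/14, 173/7]
→ [183, 36, 25]

query (3,2) [L1,L2,L3,L4,L5,L6] — begin 0,0,0
after L1 α=6/7: [192/7, 54, 48/7]
after L2 α=1/2: [1599/14, 69, 199/7]
after L3 α=2/3: [2719/42, 27, 183/7]
after L4 α=1/2: [9649/84, 139/2, 561/14]
after L5 α=2/3: [39553/252, 491/6, 1811/14]
after L6 α=1/4: [46105/336, 717/8, 5839/56]
→ [137, 90, 104]

at x=1,y=2 over L1,L2,L3,L4,L5,L6:
+L1 (α=5/8) → [35/4, 445/4, 875/8]
+L2 (α=4/5) → [1587/20, 4093/20, 3467/40]
+L3 (α=3/4) → [2247/80, 16573/80, 25307/160]
+L4 (α=3/7) → [9087/140, 20653/140, 36707/280]
+L5 (α=3/7) → [16122/245, 47323/245, 83747/490]
+L6 (α=1/2) → [8306/245, 39219/245, 167047/980]
rounded: [34, 160, 170]

(0,0) stack=L1,L2,L3,L4,L5; from [0,0,0]:
+L1 (α=0) → [0, 0, 0]
+L2 (α=2/5) → [302/5, 16, 62/5]
+L3 (α=1) → [99, 238, 231]
+L4 (α=5/7) → [843/7, 1076/7, 1117/7]
+L5 (α=5/6) → [983/42, 5941/42, 2501/21]
= [23, 141, 119]

at x=3,y=3 over L1,L2,L3,L4,L5:
after L1 α=1: [28, 160, 157]
after L2 α=5/7: [311/7, 605/7, 57]
after L3 α=0: [311/7, 605/7, 57]
after L4 α=1/2: [551/7, 1767/14, 95/2]
after L5 α=1/8: [143/2, 2045/16, 771/16]
→ [72, 128, 48]

at x=3,y=1 over L1,L2,L3,L4:
after L1 α=5/6: [115/6, 75, 110]
after L2 α=1/6: [1865/36, 457/6, 290/3]
after L3 α=5/6: [19145/216, 5437/36, 1075/9]
after L4 α=1: [31, 68, 171]
→ [31, 68, 171]


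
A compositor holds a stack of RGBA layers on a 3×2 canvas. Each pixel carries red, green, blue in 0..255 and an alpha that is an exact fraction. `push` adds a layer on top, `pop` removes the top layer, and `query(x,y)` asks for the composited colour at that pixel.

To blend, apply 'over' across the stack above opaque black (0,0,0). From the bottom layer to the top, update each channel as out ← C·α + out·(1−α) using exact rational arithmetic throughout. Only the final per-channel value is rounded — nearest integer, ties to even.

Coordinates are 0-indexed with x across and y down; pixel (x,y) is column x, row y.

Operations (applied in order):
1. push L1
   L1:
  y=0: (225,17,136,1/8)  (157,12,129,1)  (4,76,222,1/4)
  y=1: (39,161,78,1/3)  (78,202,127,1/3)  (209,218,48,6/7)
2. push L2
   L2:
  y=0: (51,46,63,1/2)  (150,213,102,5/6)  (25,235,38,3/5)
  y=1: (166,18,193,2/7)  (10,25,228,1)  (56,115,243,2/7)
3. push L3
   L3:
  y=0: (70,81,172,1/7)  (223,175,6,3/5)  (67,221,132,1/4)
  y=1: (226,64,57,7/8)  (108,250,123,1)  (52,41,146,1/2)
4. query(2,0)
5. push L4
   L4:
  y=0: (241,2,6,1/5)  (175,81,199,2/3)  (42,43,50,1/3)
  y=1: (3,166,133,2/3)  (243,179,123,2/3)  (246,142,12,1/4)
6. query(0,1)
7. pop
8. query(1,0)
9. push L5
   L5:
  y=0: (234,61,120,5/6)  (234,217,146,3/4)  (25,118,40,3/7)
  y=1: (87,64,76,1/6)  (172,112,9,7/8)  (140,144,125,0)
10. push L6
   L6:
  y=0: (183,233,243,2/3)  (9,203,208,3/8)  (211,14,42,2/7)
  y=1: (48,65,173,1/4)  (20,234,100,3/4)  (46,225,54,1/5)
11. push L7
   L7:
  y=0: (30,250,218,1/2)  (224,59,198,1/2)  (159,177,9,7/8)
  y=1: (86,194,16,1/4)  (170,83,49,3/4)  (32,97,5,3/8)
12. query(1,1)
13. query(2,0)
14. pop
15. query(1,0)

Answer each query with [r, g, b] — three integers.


(2,0) stack=L1,L2,L3; from [0,0,0]:
L1 α=1/4: [1, 19, 111/2]
L2 α=3/5: [77/5, 743/5, 45]
L3 α=1/4: [283/10, 1667/10, 267/4]
→ [28, 167, 67]

query (0,1) [L1,L2,L3,L4] — begin 0,0,0
+L1 (α=1/3) → [13, 161/3, 26]
+L2 (α=2/7) → [397/7, 913/21, 516/7]
+L3 (α=7/8) → [11471/56, 10321/168, 3309/56]
+L4 (α=2/3) → [11807/168, 66097/504, 18205/168]
→ [70, 131, 108]

query (1,0) [L1,L2,L3] — begin 0,0,0
L1 α=1: [157, 12, 129]
L2 α=5/6: [907/6, 359/2, 213/2]
L3 α=3/5: [2914/15, 884/5, 231/5]
→ [194, 177, 46]

(1,1) stack=L1,L2,L3,L5,L6,L7; from [0,0,0]:
L1 α=1/3: [26, 202/3, 127/3]
L2 α=1: [10, 25, 228]
L3 α=1: [108, 250, 123]
L5 α=7/8: [164, 517/4, 93/4]
L6 α=3/4: [56, 3325/16, 1293/16]
L7 α=3/4: [283/2, 7309/64, 3645/64]
= [142, 114, 57]

at x=2,y=0 over L1,L2,L3,L5,L6,L7:
after L1 α=1/4: [1, 19, 111/2]
after L2 α=3/5: [77/5, 743/5, 45]
after L3 α=1/4: [283/10, 1667/10, 267/4]
after L5 α=3/7: [941/35, 5104/35, 387/7]
after L6 α=2/7: [3895/49, 5300/49, 2523/49]
after L7 α=7/8: [7304/49, 66011/392, 2805/196]
→ [149, 168, 14]

at x=1,y=0 over L1,L2,L3,L5,L6:
L1 α=1: [157, 12, 129]
L2 α=5/6: [907/6, 359/2, 213/2]
L3 α=3/5: [2914/15, 884/5, 231/5]
L5 α=3/4: [3361/15, 4139/20, 2421/20]
L6 α=3/8: [1721/12, 6575/32, 4917/32]
→ [143, 205, 154]


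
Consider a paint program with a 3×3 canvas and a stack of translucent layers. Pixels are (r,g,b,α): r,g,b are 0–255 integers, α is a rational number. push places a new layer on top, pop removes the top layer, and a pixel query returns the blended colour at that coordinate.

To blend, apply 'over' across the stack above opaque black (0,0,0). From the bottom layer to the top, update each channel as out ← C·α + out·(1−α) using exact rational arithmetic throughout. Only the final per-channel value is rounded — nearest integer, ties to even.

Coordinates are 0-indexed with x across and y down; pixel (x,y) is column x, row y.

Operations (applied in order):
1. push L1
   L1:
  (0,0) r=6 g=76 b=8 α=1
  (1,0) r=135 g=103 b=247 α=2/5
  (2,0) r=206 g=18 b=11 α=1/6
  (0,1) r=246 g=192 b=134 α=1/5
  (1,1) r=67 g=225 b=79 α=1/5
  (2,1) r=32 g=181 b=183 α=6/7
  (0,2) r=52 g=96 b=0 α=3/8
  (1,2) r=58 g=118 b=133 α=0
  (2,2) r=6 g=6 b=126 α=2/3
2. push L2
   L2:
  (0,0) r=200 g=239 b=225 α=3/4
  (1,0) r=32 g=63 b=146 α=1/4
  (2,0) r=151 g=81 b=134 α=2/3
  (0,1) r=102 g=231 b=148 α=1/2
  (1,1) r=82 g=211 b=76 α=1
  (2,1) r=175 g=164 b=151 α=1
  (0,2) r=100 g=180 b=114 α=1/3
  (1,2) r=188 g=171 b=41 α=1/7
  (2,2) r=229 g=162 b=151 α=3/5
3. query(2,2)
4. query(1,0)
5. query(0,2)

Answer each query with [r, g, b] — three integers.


query (2,2) [L1,L2] — begin 0,0,0
L1 α=2/3: [4, 4, 84]
L2 α=3/5: [139, 494/5, 621/5]
→ [139, 99, 124]

(1,0) stack=L1,L2; from [0,0,0]:
+L1 (α=2/5) → [54, 206/5, 494/5]
+L2 (α=1/4) → [97/2, 933/20, 553/5]
→ [48, 47, 111]

at x=0,y=2 over L1,L2:
+L1 (α=3/8) → [39/2, 36, 0]
+L2 (α=1/3) → [139/3, 84, 38]
rounded: [46, 84, 38]


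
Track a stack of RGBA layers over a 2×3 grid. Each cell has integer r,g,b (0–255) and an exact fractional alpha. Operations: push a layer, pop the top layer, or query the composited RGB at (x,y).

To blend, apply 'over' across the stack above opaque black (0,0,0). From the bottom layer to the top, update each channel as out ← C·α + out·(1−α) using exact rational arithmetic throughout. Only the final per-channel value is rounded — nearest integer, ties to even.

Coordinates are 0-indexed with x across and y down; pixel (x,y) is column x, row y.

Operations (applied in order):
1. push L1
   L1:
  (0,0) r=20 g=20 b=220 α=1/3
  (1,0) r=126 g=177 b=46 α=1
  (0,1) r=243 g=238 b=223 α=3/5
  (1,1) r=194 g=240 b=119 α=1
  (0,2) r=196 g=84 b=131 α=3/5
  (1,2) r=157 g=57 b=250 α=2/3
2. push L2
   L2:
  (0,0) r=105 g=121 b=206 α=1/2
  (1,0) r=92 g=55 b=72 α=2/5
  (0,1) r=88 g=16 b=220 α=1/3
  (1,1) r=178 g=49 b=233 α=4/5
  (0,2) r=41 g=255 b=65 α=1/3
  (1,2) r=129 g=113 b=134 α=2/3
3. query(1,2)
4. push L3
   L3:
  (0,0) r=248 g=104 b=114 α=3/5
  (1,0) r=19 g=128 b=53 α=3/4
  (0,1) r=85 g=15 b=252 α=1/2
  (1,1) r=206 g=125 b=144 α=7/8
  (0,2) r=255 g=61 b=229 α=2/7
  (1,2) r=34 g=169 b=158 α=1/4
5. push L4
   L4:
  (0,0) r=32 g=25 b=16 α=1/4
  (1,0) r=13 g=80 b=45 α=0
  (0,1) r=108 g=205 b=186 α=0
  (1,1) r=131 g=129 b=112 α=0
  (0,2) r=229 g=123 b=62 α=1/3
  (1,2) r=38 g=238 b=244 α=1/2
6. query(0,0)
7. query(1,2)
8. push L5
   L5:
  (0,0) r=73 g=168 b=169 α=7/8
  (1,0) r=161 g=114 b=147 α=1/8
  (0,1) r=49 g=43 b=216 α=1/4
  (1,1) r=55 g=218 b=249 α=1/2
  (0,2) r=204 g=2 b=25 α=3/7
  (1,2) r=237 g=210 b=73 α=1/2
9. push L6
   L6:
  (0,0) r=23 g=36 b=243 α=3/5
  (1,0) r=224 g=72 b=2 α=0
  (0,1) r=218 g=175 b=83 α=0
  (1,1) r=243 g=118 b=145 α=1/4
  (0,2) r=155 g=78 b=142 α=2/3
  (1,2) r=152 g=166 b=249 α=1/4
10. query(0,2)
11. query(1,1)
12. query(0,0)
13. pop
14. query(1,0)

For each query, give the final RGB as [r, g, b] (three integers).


at x=1,y=2 over L1,L2:
after L1 α=2/3: [314/3, 38, 500/3]
after L2 α=2/3: [1088/9, 88, 1304/9]
= [121, 88, 145]

(0,0) stack=L1,L2,L3,L4; from [0,0,0]:
L1 α=1/3: [20/3, 20/3, 220/3]
L2 α=1/2: [335/6, 383/6, 419/3]
L3 α=3/5: [2567/15, 1319/15, 1864/15]
L4 α=1/4: [2727/20, 361/5, 486/5]
→ [136, 72, 97]

(1,2) stack=L1,L2,L3,L4; from [0,0,0]:
+L1 (α=2/3) → [314/3, 38, 500/3]
+L2 (α=2/3) → [1088/9, 88, 1304/9]
+L3 (α=1/4) → [595/6, 433/4, 889/6]
+L4 (α=1/2) → [823/12, 1385/8, 2353/12]
rounded: [69, 173, 196]

(0,2) stack=L1,L2,L3,L4,L5,L6; from [0,0,0]:
after L1 α=3/5: [588/5, 252/5, 393/5]
after L2 α=1/3: [1381/15, 593/5, 1111/15]
after L3 α=2/7: [2911/21, 715/7, 355/3]
after L4 α=1/3: [10631/63, 2291/21, 896/9]
after L5 α=3/7: [81080/441, 9290/147, 4259/63]
after L6 α=2/3: [217790/1323, 32222/441, 22151/189]
rounded: [165, 73, 117]

query (1,1) [L1,L2,L3,L4,L5,L6] — begin 0,0,0
+L1 (α=1) → [194, 240, 119]
+L2 (α=4/5) → [906/5, 436/5, 1051/5]
+L3 (α=7/8) → [2029/10, 4811/40, 6091/40]
+L4 (α=0) → [2029/10, 4811/40, 6091/40]
+L5 (α=1/2) → [2579/20, 13531/80, 16051/80]
+L6 (α=1/4) → [12597/80, 50033/320, 59753/320]
= [157, 156, 187]

query (0,0) [L1,L2,L3,L4,L5,L6] — begin 0,0,0
after L1 α=1/3: [20/3, 20/3, 220/3]
after L2 α=1/2: [335/6, 383/6, 419/3]
after L3 α=3/5: [2567/15, 1319/15, 1864/15]
after L4 α=1/4: [2727/20, 361/5, 486/5]
after L5 α=7/8: [12947/160, 6241/40, 6401/40]
after L6 α=3/5: [18467/400, 8401/100, 20981/100]
rounded: [46, 84, 210]

query (1,0) [L1,L2,L3,L4,L5] — begin 0,0,0
L1 α=1: [126, 177, 46]
L2 α=2/5: [562/5, 641/5, 282/5]
L3 α=3/4: [847/20, 2561/20, 1077/20]
L4 α=0: [847/20, 2561/20, 1077/20]
L5 α=1/8: [9149/160, 20207/160, 10479/160]
rounded: [57, 126, 65]


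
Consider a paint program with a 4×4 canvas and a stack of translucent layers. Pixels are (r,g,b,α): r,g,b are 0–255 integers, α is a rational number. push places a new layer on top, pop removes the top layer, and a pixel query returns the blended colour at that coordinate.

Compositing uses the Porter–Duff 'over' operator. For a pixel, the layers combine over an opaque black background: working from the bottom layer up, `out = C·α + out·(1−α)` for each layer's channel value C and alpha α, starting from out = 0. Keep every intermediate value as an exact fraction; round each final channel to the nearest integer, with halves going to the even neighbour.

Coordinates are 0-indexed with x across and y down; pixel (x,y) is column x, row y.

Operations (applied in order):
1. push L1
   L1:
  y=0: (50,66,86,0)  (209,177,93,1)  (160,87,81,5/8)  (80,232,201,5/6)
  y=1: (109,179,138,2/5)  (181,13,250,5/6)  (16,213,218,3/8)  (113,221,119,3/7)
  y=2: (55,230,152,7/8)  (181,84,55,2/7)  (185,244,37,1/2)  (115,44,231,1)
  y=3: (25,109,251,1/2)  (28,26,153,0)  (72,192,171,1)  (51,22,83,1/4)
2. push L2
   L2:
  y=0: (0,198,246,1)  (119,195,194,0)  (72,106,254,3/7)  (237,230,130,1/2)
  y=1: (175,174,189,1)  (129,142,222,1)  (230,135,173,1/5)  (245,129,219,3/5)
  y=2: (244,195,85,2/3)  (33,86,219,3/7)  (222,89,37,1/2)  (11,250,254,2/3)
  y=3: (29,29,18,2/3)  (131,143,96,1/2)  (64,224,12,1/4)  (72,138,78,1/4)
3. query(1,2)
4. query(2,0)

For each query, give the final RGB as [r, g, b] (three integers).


at x=1,y=2 over L1,L2:
+L1 (α=2/7) → [362/7, 24, 110/7]
+L2 (α=3/7) → [2141/49, 354/7, 5039/49]
= [44, 51, 103]

at x=2,y=0 over L1,L2:
L1 α=5/8: [100, 435/8, 405/8]
L2 α=3/7: [88, 153/2, 1929/14]
= [88, 76, 138]


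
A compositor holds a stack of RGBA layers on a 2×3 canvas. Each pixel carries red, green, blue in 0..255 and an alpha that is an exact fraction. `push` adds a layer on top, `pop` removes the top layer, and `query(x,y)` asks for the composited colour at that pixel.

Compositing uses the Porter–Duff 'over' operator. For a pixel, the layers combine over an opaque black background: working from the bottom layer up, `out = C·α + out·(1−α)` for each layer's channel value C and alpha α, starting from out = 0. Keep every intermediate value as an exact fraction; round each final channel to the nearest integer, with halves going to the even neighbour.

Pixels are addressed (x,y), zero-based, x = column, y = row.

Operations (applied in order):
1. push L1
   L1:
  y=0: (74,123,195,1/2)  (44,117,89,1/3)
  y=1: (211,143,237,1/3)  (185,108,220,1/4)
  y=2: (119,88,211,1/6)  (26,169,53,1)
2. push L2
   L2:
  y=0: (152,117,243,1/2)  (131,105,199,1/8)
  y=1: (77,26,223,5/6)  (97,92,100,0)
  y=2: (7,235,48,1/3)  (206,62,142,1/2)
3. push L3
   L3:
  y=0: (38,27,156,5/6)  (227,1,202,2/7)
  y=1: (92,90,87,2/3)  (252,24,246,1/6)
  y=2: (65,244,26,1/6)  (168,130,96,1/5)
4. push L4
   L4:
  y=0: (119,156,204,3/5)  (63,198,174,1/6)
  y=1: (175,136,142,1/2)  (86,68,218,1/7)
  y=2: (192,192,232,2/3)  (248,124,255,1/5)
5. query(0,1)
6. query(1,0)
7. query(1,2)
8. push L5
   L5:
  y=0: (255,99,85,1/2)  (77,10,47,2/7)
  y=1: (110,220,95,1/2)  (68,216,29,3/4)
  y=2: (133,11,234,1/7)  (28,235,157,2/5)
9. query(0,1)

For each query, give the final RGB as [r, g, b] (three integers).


(0,1) stack=L1,L2,L3,L4; from [0,0,0]:
+L1 (α=1/3) → [211/3, 143/3, 79]
+L2 (α=5/6) → [683/9, 533/18, 199]
+L3 (α=2/3) → [2339/27, 3773/54, 373/3]
+L4 (α=1/2) → [3532/27, 11117/108, 799/6]
rounded: [131, 103, 133]

(1,0) stack=L1,L2,L3,L4; from [0,0,0]:
after L1 α=1/3: [44/3, 39, 89/3]
after L2 α=1/8: [701/24, 189/4, 305/6]
after L3 α=2/7: [14401/168, 953/28, 3949/42]
after L4 α=1/6: [82589/1008, 10309/168, 27053/252]
rounded: [82, 61, 107]

at x=1,y=2 over L1,L2,L3,L4:
L1 α=1: [26, 169, 53]
L2 α=1/2: [116, 231/2, 195/2]
L3 α=1/5: [632/5, 592/5, 486/5]
L4 α=1/5: [3768/25, 2988/25, 3219/25]
→ [151, 120, 129]

at x=0,y=1 over L1,L2,L3,L4,L5:
after L1 α=1/3: [211/3, 143/3, 79]
after L2 α=5/6: [683/9, 533/18, 199]
after L3 α=2/3: [2339/27, 3773/54, 373/3]
after L4 α=1/2: [3532/27, 11117/108, 799/6]
after L5 α=1/2: [3251/27, 34877/216, 1369/12]
rounded: [120, 161, 114]
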